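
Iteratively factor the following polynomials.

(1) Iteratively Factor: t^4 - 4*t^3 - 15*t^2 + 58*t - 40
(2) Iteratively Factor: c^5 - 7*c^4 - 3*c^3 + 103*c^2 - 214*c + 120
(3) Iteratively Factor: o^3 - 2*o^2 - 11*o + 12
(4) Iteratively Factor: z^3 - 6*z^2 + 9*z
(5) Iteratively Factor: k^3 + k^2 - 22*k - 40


(1) = (t - 1)*(t^3 - 3*t^2 - 18*t + 40) = (t - 5)*(t - 1)*(t^2 + 2*t - 8) = (t - 5)*(t - 1)*(t + 4)*(t - 2)
(2) = (c - 5)*(c^4 - 2*c^3 - 13*c^2 + 38*c - 24) = (c - 5)*(c - 1)*(c^3 - c^2 - 14*c + 24) = (c - 5)*(c - 2)*(c - 1)*(c^2 + c - 12) = (c - 5)*(c - 3)*(c - 2)*(c - 1)*(c + 4)
(3) = (o + 3)*(o^2 - 5*o + 4) = (o - 4)*(o + 3)*(o - 1)
(4) = (z)*(z^2 - 6*z + 9) = z*(z - 3)*(z - 3)
(5) = (k + 4)*(k^2 - 3*k - 10) = (k - 5)*(k + 4)*(k + 2)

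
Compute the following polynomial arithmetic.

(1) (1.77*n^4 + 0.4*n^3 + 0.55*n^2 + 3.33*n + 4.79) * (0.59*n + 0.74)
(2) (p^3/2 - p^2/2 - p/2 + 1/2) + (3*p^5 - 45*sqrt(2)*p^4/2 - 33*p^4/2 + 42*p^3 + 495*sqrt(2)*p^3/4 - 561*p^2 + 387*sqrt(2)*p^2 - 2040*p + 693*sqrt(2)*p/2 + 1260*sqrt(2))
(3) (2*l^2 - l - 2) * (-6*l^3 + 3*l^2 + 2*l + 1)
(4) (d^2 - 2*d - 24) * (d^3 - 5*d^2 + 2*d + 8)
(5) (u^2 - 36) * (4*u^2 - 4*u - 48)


(1) = 1.0443*n^5 + 1.5458*n^4 + 0.6205*n^3 + 2.3717*n^2 + 5.2903*n + 3.5446
(2) = 3*p^5 - 45*sqrt(2)*p^4/2 - 33*p^4/2 + 85*p^3/2 + 495*sqrt(2)*p^3/4 - 1123*p^2/2 + 387*sqrt(2)*p^2 - 4081*p/2 + 693*sqrt(2)*p/2 + 1/2 + 1260*sqrt(2)
(3) = -12*l^5 + 12*l^4 + 13*l^3 - 6*l^2 - 5*l - 2
(4) = d^5 - 7*d^4 - 12*d^3 + 124*d^2 - 64*d - 192
(5) = 4*u^4 - 4*u^3 - 192*u^2 + 144*u + 1728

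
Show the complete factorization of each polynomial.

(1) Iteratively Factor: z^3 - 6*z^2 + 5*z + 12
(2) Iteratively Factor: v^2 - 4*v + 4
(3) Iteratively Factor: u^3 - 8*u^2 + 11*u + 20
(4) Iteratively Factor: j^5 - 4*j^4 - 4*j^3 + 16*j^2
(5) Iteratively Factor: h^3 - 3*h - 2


(1) = (z - 3)*(z^2 - 3*z - 4) = (z - 4)*(z - 3)*(z + 1)
(2) = (v - 2)*(v - 2)
(3) = (u - 5)*(u^2 - 3*u - 4) = (u - 5)*(u - 4)*(u + 1)
(4) = (j + 2)*(j^4 - 6*j^3 + 8*j^2) = (j - 4)*(j + 2)*(j^3 - 2*j^2) = j*(j - 4)*(j + 2)*(j^2 - 2*j) = j^2*(j - 4)*(j + 2)*(j - 2)
(5) = (h + 1)*(h^2 - h - 2) = (h - 2)*(h + 1)*(h + 1)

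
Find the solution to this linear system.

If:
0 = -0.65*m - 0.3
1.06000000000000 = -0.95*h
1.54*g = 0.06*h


Then:
g = -0.04
h = -1.12
m = -0.46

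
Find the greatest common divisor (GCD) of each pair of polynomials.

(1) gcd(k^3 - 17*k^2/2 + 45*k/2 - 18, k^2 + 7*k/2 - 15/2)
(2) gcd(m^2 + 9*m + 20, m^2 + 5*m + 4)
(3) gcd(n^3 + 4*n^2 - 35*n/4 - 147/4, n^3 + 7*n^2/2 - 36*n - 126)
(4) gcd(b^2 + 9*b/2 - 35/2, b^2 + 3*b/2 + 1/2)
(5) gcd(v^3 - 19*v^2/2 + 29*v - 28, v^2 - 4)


(1) = k - 3/2
(2) = gcd((m + 4)*(m + 5), (m + 1)*(m + 4)) = m + 4
(3) = n + 7/2
(4) = gcd((b - 5/2)*(b + 7), (b + 1/2)*(b + 1)) = 1
(5) = gcd((v - 4)*(v - 7/2)*(v - 2), (v - 2)*(v + 2)) = v - 2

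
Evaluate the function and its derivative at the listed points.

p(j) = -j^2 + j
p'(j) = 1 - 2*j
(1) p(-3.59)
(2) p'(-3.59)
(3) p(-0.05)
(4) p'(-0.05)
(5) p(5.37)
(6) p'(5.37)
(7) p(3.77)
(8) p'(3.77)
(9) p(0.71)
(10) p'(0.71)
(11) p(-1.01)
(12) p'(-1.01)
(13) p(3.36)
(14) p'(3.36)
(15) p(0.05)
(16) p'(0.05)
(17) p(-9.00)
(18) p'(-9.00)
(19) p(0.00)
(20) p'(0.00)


(1) = -16.48
(2) = 8.18
(3) = -0.05
(4) = 1.10
(5) = -23.47
(6) = -9.74
(7) = -10.44
(8) = -6.54
(9) = 0.21
(10) = -0.42
(11) = -2.03
(12) = 3.02
(13) = -7.93
(14) = -5.72
(15) = 0.05
(16) = 0.90
(17) = -90.00
(18) = 19.00
(19) = 0.00
(20) = 1.00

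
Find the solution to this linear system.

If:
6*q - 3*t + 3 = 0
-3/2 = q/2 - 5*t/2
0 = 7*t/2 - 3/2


Then:
No Solution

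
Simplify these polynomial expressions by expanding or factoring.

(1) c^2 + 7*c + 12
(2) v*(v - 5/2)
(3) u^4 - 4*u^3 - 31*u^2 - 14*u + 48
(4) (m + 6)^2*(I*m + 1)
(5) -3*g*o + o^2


(1) = (c + 3)*(c + 4)
(2) = v^2 - 5*v/2
(3) = (u - 8)*(u - 1)*(u + 2)*(u + 3)
(4) = I*m^3 + m^2 + 12*I*m^2 + 12*m + 36*I*m + 36
(5) = o*(-3*g + o)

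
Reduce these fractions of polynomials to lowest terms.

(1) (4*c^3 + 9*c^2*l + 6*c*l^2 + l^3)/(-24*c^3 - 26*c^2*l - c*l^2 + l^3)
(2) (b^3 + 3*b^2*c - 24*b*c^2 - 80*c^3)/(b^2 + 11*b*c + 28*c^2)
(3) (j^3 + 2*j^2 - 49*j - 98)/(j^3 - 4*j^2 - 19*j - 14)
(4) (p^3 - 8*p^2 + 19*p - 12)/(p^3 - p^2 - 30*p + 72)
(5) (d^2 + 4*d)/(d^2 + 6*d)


(1) = (-c - l)/(6*c - l)
(2) = (b^2 - b*c - 20*c^2)/(b + 7*c)
(3) = (j + 7)/(j + 1)
(4) = (p - 1)/(p + 6)
(5) = (d + 4)/(d + 6)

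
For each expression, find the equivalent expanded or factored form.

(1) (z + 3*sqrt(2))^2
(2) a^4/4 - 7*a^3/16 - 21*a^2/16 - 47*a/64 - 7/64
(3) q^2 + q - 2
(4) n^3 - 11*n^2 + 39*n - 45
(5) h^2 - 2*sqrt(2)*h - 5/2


(1) = z^2 + 6*sqrt(2)*z + 18
(2) = (a/4 + 1/4)*(a - 7/2)*(a + 1/4)*(a + 1/2)
(3) = (q - 1)*(q + 2)
(4) = (n - 5)*(n - 3)^2
(5) = (h - 5*sqrt(2)/2)*(h + sqrt(2)/2)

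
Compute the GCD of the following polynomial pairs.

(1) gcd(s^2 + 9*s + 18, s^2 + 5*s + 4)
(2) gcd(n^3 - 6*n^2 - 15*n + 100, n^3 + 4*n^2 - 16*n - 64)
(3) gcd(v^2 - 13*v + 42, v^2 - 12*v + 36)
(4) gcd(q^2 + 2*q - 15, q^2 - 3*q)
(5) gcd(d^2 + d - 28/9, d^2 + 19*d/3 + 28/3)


(1) = gcd((s + 3)*(s + 6), (s + 1)*(s + 4)) = 1
(2) = gcd((n - 5)^2*(n + 4), (n - 4)*(n + 4)^2) = n + 4
(3) = gcd((v - 7)*(v - 6), (v - 6)^2) = v - 6
(4) = q - 3
(5) = d + 7/3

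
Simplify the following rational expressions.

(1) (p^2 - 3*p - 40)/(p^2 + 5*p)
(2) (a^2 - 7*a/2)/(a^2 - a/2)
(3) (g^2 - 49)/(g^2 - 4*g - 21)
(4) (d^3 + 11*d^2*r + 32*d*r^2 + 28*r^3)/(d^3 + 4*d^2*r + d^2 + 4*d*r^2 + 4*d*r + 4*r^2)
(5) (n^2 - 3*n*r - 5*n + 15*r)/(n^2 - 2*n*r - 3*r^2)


(1) = (p - 8)/p
(2) = (2*a - 7)/(2*a - 1)
(3) = (g + 7)/(g + 3)
(4) = (d + 7*r)/(d + 1)
(5) = (n - 5)/(n + r)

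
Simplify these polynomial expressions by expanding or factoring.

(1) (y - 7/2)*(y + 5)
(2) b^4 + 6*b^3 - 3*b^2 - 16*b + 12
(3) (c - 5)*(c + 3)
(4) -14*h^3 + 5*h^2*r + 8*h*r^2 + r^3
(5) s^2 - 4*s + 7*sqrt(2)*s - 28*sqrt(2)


(1) = y^2 + 3*y/2 - 35/2
(2) = (b - 1)^2*(b + 2)*(b + 6)
(3) = c^2 - 2*c - 15
(4) = (-h + r)*(2*h + r)*(7*h + r)
(5) = (s - 4)*(s + 7*sqrt(2))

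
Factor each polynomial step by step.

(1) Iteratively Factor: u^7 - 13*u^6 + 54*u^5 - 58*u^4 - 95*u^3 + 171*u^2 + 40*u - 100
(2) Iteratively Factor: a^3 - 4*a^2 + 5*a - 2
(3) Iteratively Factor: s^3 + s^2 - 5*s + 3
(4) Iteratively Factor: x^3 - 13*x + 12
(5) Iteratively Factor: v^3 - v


(1) = (u - 2)*(u^6 - 11*u^5 + 32*u^4 + 6*u^3 - 83*u^2 + 5*u + 50) = (u - 2)*(u + 1)*(u^5 - 12*u^4 + 44*u^3 - 38*u^2 - 45*u + 50) = (u - 2)^2*(u + 1)*(u^4 - 10*u^3 + 24*u^2 + 10*u - 25) = (u - 2)^2*(u + 1)^2*(u^3 - 11*u^2 + 35*u - 25) = (u - 2)^2*(u - 1)*(u + 1)^2*(u^2 - 10*u + 25) = (u - 5)*(u - 2)^2*(u - 1)*(u + 1)^2*(u - 5)
(2) = (a - 1)*(a^2 - 3*a + 2) = (a - 2)*(a - 1)*(a - 1)
(3) = (s + 3)*(s^2 - 2*s + 1) = (s - 1)*(s + 3)*(s - 1)
(4) = (x - 1)*(x^2 + x - 12) = (x - 1)*(x + 4)*(x - 3)
(5) = (v)*(v^2 - 1) = v*(v + 1)*(v - 1)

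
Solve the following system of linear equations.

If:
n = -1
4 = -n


Then:
No Solution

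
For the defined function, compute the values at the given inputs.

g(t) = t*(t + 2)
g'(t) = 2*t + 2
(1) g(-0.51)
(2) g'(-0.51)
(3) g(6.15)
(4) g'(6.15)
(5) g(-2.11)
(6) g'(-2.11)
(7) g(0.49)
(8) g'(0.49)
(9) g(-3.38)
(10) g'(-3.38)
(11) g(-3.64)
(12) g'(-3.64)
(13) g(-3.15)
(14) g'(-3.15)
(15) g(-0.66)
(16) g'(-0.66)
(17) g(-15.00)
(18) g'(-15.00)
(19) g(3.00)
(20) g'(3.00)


(1) = -0.76
(2) = 0.98
(3) = 50.12
(4) = 14.30
(5) = 0.23
(6) = -2.22
(7) = 1.22
(8) = 2.98
(9) = 4.66
(10) = -4.76
(11) = 5.97
(12) = -5.28
(13) = 3.62
(14) = -4.30
(15) = -0.88
(16) = 0.68
(17) = 195.00
(18) = -28.00
(19) = 15.00
(20) = 8.00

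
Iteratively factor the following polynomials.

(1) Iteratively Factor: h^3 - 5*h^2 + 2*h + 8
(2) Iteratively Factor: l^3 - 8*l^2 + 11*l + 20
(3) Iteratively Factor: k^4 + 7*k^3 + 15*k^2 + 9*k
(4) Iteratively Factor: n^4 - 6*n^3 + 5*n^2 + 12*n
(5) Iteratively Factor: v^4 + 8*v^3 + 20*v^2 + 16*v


(1) = (h - 4)*(h^2 - h - 2) = (h - 4)*(h + 1)*(h - 2)
(2) = (l - 4)*(l^2 - 4*l - 5) = (l - 4)*(l + 1)*(l - 5)
(3) = (k + 3)*(k^3 + 4*k^2 + 3*k) = (k + 1)*(k + 3)*(k^2 + 3*k) = (k + 1)*(k + 3)^2*(k)
(4) = (n - 3)*(n^3 - 3*n^2 - 4*n) = (n - 3)*(n + 1)*(n^2 - 4*n) = (n - 4)*(n - 3)*(n + 1)*(n)
(5) = (v)*(v^3 + 8*v^2 + 20*v + 16) = v*(v + 4)*(v^2 + 4*v + 4) = v*(v + 2)*(v + 4)*(v + 2)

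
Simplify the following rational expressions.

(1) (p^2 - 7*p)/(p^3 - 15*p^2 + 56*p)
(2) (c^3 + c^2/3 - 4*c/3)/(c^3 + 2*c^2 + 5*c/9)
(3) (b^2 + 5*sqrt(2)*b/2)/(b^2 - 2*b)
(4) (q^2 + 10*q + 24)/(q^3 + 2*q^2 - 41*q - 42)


(1) = 1/(p - 8)
(2) = (9*c^2 + 3*c - 12)/(9*c^2 + 18*c + 5)
(3) = (2*b + 5*sqrt(2))/(2*b - 4)
(4) = (q^2 + 10*q + 24)/(q^3 + 2*q^2 - 41*q - 42)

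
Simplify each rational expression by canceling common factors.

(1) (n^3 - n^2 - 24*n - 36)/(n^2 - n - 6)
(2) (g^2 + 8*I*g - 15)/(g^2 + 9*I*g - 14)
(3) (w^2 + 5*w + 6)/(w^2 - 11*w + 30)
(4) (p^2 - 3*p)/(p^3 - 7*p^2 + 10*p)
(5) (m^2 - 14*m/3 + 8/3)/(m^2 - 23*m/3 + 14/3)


(1) = (n^2 - 3*n - 18)/(n - 3)
(2) = (g^2 + 8*I*g - 15)/(g^2 + 9*I*g - 14)
(3) = (w^2 + 5*w + 6)/(w^2 - 11*w + 30)
(4) = (p - 3)/(p^2 - 7*p + 10)
(5) = (m - 4)/(m - 7)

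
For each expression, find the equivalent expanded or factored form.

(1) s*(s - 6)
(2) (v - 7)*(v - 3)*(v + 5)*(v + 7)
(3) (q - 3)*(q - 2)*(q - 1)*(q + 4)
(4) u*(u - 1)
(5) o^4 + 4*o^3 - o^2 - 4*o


(1) = s^2 - 6*s
(2) = v^4 + 2*v^3 - 64*v^2 - 98*v + 735
(3) = q^4 - 2*q^3 - 13*q^2 + 38*q - 24
(4) = u^2 - u
(5) = o*(o - 1)*(o + 1)*(o + 4)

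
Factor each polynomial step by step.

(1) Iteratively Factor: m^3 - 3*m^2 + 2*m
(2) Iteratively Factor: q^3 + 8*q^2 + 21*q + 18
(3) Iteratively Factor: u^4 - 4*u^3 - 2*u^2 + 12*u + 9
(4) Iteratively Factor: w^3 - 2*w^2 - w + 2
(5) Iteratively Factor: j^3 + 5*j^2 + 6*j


(1) = (m - 2)*(m^2 - m) = m*(m - 2)*(m - 1)
(2) = (q + 3)*(q^2 + 5*q + 6) = (q + 3)^2*(q + 2)
(3) = (u - 3)*(u^3 - u^2 - 5*u - 3) = (u - 3)*(u + 1)*(u^2 - 2*u - 3) = (u - 3)*(u + 1)^2*(u - 3)
(4) = (w - 1)*(w^2 - w - 2) = (w - 1)*(w + 1)*(w - 2)
(5) = (j + 2)*(j^2 + 3*j) = j*(j + 2)*(j + 3)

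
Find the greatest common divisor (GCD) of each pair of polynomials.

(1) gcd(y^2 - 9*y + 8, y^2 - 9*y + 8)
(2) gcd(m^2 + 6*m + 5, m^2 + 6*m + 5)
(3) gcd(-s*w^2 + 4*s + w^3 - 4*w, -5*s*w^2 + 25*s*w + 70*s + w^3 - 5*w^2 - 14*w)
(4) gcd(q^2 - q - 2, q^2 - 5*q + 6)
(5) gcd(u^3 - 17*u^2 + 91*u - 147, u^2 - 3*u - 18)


(1) = y^2 - 9*y + 8
(2) = m^2 + 6*m + 5
(3) = gcd((-s + w)*(w - 2)*(w + 2), (-5*s + w)*(w - 7)*(w + 2)) = w + 2
(4) = gcd((q - 2)*(q + 1), (q - 3)*(q - 2)) = q - 2
(5) = gcd((u - 7)^2*(u - 3), (u - 6)*(u + 3)) = 1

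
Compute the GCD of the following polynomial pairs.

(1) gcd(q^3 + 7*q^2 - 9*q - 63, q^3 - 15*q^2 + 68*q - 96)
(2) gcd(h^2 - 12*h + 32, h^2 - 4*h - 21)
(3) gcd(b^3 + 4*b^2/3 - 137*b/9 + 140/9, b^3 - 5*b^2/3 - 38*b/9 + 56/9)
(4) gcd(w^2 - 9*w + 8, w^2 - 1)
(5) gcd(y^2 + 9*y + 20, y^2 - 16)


(1) = q - 3
(2) = gcd((h - 8)*(h - 4), (h - 7)*(h + 3)) = 1
(3) = gcd((b - 7/3)*(b - 4/3)*(b + 5), (b - 7/3)*(b - 4/3)*(b + 2)) = b^2 - 11*b/3 + 28/9
(4) = w - 1
(5) = gcd((y + 4)*(y + 5), (y - 4)*(y + 4)) = y + 4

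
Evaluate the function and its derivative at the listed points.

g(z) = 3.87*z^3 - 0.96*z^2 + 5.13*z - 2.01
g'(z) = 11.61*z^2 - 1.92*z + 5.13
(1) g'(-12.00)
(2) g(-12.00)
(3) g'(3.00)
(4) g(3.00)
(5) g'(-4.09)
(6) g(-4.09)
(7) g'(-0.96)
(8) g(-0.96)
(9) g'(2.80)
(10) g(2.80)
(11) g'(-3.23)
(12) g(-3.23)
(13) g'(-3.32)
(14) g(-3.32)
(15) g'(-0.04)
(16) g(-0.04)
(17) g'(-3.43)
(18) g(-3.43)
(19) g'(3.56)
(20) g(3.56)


(1) = 1700.01
(2) = -6889.17
(3) = 103.86
(4) = 109.23
(5) = 207.20
(6) = -303.83
(7) = 17.67
(8) = -11.24
(9) = 90.78
(10) = 89.78
(11) = 132.46
(12) = -159.01
(13) = 139.47
(14) = -171.24
(15) = 5.23
(16) = -2.22
(17) = 148.31
(18) = -187.07
(19) = 145.44
(20) = 178.69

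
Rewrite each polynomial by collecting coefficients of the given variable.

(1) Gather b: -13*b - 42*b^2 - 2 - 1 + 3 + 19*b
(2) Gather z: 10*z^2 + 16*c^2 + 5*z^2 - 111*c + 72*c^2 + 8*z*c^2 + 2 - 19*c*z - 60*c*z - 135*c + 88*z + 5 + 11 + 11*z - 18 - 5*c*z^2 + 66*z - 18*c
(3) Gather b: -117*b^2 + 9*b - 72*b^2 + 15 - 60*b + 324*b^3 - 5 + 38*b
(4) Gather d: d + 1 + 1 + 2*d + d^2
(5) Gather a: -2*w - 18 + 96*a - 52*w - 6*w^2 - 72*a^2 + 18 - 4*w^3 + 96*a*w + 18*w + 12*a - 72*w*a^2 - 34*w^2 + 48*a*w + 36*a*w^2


(1) = -42*b^2 + 6*b
(2) = 88*c^2 - 264*c + z^2*(15 - 5*c) + z*(8*c^2 - 79*c + 165)
(3) = 324*b^3 - 189*b^2 - 13*b + 10
(4) = d^2 + 3*d + 2
(5) = a^2*(-72*w - 72) + a*(36*w^2 + 144*w + 108) - 4*w^3 - 40*w^2 - 36*w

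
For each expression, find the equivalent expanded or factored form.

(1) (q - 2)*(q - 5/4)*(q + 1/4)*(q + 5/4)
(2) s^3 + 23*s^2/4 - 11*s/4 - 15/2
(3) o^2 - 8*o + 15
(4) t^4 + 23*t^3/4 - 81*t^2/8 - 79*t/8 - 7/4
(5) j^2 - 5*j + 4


(1) = q^4 - 7*q^3/4 - 33*q^2/16 + 175*q/64 + 25/32
(2) = (s - 5/4)*(s + 1)*(s + 6)
(3) = (o - 5)*(o - 3)
(4) = (t - 2)*(t + 1/4)*(t + 1/2)*(t + 7)
(5) = (j - 4)*(j - 1)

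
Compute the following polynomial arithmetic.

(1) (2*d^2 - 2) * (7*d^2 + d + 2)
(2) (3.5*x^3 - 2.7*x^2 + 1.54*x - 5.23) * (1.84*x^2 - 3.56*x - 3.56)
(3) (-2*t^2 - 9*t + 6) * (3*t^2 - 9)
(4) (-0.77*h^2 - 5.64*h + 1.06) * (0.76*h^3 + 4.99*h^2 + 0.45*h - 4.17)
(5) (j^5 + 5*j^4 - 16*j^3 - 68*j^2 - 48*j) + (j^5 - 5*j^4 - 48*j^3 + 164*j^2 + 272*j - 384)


(1) = 14*d^4 + 2*d^3 - 10*d^2 - 2*d - 4
(2) = 6.44*x^5 - 17.428*x^4 - 0.0144*x^3 - 5.4936*x^2 + 13.1364*x + 18.6188
(3) = -6*t^4 - 27*t^3 + 36*t^2 + 81*t - 54
(4) = -0.5852*h^5 - 8.1287*h^4 - 27.6845*h^3 + 5.9623*h^2 + 23.9958*h - 4.4202
(5) = 2*j^5 - 64*j^3 + 96*j^2 + 224*j - 384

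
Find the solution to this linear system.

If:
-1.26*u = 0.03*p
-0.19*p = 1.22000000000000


Then:
p = -6.42
u = 0.15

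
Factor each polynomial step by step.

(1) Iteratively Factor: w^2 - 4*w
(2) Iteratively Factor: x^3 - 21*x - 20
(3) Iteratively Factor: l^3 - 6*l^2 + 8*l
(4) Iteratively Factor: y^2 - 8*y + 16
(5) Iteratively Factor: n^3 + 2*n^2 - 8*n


(1) = (w - 4)*(w)
(2) = (x - 5)*(x^2 + 5*x + 4) = (x - 5)*(x + 4)*(x + 1)
(3) = (l - 4)*(l^2 - 2*l) = (l - 4)*(l - 2)*(l)
(4) = (y - 4)*(y - 4)
(5) = (n)*(n^2 + 2*n - 8) = n*(n + 4)*(n - 2)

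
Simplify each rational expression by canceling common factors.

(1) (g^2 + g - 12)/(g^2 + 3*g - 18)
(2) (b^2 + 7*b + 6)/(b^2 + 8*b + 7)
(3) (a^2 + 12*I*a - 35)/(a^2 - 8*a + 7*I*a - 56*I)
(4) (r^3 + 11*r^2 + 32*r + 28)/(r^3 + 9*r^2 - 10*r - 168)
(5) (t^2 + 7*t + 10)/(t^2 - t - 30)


(1) = (g + 4)/(g + 6)
(2) = (b + 6)/(b + 7)
(3) = (a + 5*I)/(a - 8)
(4) = (r^2 + 4*r + 4)/(r^2 + 2*r - 24)
(5) = (t + 2)/(t - 6)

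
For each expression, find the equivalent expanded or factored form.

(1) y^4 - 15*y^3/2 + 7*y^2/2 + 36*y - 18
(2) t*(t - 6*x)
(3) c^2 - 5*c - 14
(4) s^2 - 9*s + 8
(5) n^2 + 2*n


(1) = (y - 6)*(y - 3)*(y - 1/2)*(y + 2)
(2) = t^2 - 6*t*x
(3) = (c - 7)*(c + 2)
(4) = (s - 8)*(s - 1)
(5) = n*(n + 2)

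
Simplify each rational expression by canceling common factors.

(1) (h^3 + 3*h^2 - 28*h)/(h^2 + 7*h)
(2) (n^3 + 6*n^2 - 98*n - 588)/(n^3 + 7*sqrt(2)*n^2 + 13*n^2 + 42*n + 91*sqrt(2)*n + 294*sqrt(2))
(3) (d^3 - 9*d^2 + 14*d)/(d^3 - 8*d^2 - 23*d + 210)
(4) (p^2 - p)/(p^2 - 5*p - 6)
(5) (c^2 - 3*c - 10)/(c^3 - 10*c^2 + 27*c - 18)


(1) = h - 4
(2) = (n - 7*sqrt(2))/(n + 7)
(3) = (d^2 - 2*d)/(d^2 - d - 30)
(4) = (p^2 - p)/(p^2 - 5*p - 6)
(5) = (c^2 - 3*c - 10)/(c^3 - 10*c^2 + 27*c - 18)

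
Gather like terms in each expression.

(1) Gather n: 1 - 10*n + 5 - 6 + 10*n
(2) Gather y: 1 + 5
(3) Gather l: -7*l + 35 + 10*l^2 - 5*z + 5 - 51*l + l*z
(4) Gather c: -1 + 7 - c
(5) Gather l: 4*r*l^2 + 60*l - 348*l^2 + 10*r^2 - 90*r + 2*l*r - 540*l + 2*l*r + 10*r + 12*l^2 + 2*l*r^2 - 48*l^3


(1) = 0
(2) = 6
(3) = 10*l^2 + l*(z - 58) - 5*z + 40
(4) = 6 - c
(5) = -48*l^3 + l^2*(4*r - 336) + l*(2*r^2 + 4*r - 480) + 10*r^2 - 80*r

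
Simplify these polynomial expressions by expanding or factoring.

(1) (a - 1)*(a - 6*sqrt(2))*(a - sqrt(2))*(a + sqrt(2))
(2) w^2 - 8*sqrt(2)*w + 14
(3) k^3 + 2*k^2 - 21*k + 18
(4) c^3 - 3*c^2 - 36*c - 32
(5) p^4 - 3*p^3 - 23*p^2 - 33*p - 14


(1) = a^4 - 6*sqrt(2)*a^3 - a^3 - 2*a^2 + 6*sqrt(2)*a^2 + 2*a + 12*sqrt(2)*a - 12*sqrt(2)
(2) = (w - 7*sqrt(2))*(w - sqrt(2))
(3) = (k - 3)*(k - 1)*(k + 6)
(4) = (c - 8)*(c + 1)*(c + 4)
(5) = (p - 7)*(p + 1)^2*(p + 2)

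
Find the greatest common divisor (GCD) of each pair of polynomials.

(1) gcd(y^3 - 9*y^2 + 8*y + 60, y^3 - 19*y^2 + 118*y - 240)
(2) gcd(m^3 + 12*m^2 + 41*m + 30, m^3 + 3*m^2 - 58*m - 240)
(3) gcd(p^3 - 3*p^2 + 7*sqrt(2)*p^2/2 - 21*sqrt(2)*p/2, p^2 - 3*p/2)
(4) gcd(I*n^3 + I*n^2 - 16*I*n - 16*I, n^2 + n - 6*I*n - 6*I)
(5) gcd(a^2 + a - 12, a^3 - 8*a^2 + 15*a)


(1) = y^2 - 11*y + 30
(2) = gcd((m + 1)*(m + 5)*(m + 6), (m - 8)*(m + 5)*(m + 6)) = m^2 + 11*m + 30
(3) = gcd(p*(p - 3)*(p + 7*sqrt(2)/2), p*(p - 3/2)) = p
(4) = n + 1
(5) = gcd((a - 3)*(a + 4), a*(a - 5)*(a - 3)) = a - 3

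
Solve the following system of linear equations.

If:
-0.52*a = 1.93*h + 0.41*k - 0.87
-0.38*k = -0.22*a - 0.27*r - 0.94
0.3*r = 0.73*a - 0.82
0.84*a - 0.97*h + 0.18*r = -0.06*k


Then:
a = 0.37
h = 0.06
k = 1.38
r = -1.84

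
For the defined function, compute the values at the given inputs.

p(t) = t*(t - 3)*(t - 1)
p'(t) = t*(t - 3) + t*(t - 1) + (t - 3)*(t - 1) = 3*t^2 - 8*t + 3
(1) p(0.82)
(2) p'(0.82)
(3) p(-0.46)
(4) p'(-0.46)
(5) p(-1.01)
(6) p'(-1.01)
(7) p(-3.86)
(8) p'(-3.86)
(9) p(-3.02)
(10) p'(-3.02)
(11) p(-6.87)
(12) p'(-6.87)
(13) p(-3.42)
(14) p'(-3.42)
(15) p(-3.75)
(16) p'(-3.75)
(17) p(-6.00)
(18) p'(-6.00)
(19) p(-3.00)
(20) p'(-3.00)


(1) = 0.32
(2) = -1.54
(3) = -2.32
(4) = 7.31
(5) = -8.14
(6) = 14.14
(7) = -128.69
(8) = 78.58
(9) = -73.09
(10) = 54.52
(11) = -533.64
(12) = 199.55
(13) = -97.05
(14) = 65.45
(15) = -120.23
(16) = 75.19
(17) = -378.00
(18) = 159.00
(19) = -72.00
(20) = 54.00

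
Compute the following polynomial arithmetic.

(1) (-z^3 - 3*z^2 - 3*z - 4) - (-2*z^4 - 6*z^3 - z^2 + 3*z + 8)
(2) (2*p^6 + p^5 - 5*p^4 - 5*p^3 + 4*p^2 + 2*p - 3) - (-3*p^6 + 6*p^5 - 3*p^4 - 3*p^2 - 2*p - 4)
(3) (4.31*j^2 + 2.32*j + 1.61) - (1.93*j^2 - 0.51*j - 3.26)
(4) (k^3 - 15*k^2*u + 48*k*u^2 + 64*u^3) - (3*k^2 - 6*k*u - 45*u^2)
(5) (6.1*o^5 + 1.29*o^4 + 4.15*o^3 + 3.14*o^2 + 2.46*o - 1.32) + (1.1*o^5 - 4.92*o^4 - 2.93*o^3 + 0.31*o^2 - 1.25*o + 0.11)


(1) = 2*z^4 + 5*z^3 - 2*z^2 - 6*z - 12
(2) = 5*p^6 - 5*p^5 - 2*p^4 - 5*p^3 + 7*p^2 + 4*p + 1
(3) = 2.38*j^2 + 2.83*j + 4.87
(4) = k^3 - 15*k^2*u - 3*k^2 + 48*k*u^2 + 6*k*u + 64*u^3 + 45*u^2
(5) = 7.2*o^5 - 3.63*o^4 + 1.22*o^3 + 3.45*o^2 + 1.21*o - 1.21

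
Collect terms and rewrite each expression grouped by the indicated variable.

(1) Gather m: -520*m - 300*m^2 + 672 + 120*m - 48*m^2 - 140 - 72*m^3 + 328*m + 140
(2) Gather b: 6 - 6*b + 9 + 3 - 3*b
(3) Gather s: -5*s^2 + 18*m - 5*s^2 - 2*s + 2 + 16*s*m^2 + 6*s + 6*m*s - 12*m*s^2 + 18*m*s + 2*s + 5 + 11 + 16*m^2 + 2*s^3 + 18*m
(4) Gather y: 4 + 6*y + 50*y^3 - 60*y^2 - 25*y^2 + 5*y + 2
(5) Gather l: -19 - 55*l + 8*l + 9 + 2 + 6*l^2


(1) = -72*m^3 - 348*m^2 - 72*m + 672
(2) = 18 - 9*b
(3) = 16*m^2 + 36*m + 2*s^3 + s^2*(-12*m - 10) + s*(16*m^2 + 24*m + 6) + 18
(4) = 50*y^3 - 85*y^2 + 11*y + 6
(5) = 6*l^2 - 47*l - 8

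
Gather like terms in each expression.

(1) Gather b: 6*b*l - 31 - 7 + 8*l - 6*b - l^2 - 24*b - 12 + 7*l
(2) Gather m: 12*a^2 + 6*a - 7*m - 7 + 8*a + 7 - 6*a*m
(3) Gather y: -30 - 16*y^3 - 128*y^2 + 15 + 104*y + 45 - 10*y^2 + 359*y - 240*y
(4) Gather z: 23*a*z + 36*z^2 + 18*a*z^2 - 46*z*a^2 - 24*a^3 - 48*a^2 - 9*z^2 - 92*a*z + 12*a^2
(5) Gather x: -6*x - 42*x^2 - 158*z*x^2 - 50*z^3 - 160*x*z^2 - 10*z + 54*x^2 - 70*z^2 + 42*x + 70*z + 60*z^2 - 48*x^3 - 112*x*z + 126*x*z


(1) = b*(6*l - 30) - l^2 + 15*l - 50
(2) = 12*a^2 + 14*a + m*(-6*a - 7)
(3) = -16*y^3 - 138*y^2 + 223*y + 30
(4) = -24*a^3 - 36*a^2 + z^2*(18*a + 27) + z*(-46*a^2 - 69*a)
(5) = -48*x^3 + x^2*(12 - 158*z) + x*(-160*z^2 + 14*z + 36) - 50*z^3 - 10*z^2 + 60*z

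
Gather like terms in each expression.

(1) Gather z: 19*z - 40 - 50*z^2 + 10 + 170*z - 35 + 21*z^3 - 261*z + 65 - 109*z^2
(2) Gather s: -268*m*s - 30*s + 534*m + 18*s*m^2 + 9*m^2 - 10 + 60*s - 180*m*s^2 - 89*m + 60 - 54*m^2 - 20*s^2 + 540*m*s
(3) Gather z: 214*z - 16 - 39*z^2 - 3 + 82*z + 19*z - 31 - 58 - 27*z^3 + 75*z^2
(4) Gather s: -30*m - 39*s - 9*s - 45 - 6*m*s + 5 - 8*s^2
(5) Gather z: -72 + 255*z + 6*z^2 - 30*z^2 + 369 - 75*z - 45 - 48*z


(1) = 21*z^3 - 159*z^2 - 72*z
(2) = -45*m^2 + 445*m + s^2*(-180*m - 20) + s*(18*m^2 + 272*m + 30) + 50
(3) = -27*z^3 + 36*z^2 + 315*z - 108
(4) = -30*m - 8*s^2 + s*(-6*m - 48) - 40
(5) = -24*z^2 + 132*z + 252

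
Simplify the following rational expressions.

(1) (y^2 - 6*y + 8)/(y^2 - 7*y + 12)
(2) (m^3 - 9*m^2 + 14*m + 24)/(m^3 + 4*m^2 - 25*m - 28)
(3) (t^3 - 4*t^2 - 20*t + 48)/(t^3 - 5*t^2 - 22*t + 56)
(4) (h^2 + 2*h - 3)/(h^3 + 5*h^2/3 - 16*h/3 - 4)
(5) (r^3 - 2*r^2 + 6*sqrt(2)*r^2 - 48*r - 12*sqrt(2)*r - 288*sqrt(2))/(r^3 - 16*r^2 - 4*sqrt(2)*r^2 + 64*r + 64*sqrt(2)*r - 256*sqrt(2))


(1) = (y - 2)/(y - 3)
(2) = (m - 6)/(m + 7)
(3) = (t - 6)/(t - 7)
(4) = (3*h - 3)/(3*h^2 - 4*h - 4)
(5) = (r^2 + r*(6 + 6*sqrt(2)) + 36*sqrt(2))/(r^2 + r*(-8 - 4*sqrt(2)) + 32*sqrt(2))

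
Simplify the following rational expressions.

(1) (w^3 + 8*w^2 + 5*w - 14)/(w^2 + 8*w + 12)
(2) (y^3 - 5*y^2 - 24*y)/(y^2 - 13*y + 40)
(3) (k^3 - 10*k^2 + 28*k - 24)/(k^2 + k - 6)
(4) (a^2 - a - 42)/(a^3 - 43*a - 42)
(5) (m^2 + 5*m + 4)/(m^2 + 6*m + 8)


(1) = (w^2 + 6*w - 7)/(w + 6)
(2) = (y^2 + 3*y)/(y - 5)
(3) = (k^2 - 8*k + 12)/(k + 3)
(4) = 1/(a + 1)
(5) = (m + 1)/(m + 2)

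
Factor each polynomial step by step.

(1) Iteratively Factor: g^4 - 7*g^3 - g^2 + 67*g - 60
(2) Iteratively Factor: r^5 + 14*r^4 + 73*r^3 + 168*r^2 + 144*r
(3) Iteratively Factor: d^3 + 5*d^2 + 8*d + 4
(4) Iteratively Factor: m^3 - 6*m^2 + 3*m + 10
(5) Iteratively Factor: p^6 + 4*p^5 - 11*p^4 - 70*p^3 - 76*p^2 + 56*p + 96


(1) = (g - 4)*(g^3 - 3*g^2 - 13*g + 15) = (g - 5)*(g - 4)*(g^2 + 2*g - 3) = (g - 5)*(g - 4)*(g - 1)*(g + 3)
(2) = (r + 4)*(r^4 + 10*r^3 + 33*r^2 + 36*r) = r*(r + 4)*(r^3 + 10*r^2 + 33*r + 36) = r*(r + 3)*(r + 4)*(r^2 + 7*r + 12) = r*(r + 3)*(r + 4)^2*(r + 3)
(3) = (d + 2)*(d^2 + 3*d + 2) = (d + 1)*(d + 2)*(d + 2)
(4) = (m - 2)*(m^2 - 4*m - 5) = (m - 2)*(m + 1)*(m - 5)
(5) = (p + 3)*(p^5 + p^4 - 14*p^3 - 28*p^2 + 8*p + 32) = (p + 2)*(p + 3)*(p^4 - p^3 - 12*p^2 - 4*p + 16) = (p + 2)^2*(p + 3)*(p^3 - 3*p^2 - 6*p + 8) = (p + 2)^3*(p + 3)*(p^2 - 5*p + 4) = (p - 1)*(p + 2)^3*(p + 3)*(p - 4)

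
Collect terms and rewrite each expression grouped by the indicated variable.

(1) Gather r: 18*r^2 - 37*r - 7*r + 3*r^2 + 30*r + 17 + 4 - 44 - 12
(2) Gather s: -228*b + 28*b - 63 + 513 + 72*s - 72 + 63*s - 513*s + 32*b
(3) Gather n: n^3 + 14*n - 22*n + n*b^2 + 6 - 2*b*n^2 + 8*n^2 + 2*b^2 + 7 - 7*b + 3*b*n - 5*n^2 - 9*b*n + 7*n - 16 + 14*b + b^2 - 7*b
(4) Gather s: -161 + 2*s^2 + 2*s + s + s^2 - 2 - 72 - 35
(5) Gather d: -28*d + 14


(1) = 21*r^2 - 14*r - 35
(2) = -168*b - 378*s + 378
(3) = 3*b^2 + n^3 + n^2*(3 - 2*b) + n*(b^2 - 6*b - 1) - 3
(4) = 3*s^2 + 3*s - 270
(5) = 14 - 28*d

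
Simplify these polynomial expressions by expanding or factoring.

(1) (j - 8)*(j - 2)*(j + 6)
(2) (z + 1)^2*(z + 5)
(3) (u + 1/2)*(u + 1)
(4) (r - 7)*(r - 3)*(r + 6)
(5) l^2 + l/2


(1) = j^3 - 4*j^2 - 44*j + 96
(2) = z^3 + 7*z^2 + 11*z + 5
(3) = u^2 + 3*u/2 + 1/2
(4) = r^3 - 4*r^2 - 39*r + 126
(5) = l*(l + 1/2)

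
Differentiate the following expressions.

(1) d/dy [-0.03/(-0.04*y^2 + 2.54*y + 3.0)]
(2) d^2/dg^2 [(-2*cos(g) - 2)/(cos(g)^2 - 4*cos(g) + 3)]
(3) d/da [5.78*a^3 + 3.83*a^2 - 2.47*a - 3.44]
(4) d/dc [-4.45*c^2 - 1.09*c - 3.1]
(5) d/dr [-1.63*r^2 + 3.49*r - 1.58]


(1) = (0.0762 - 0.0024*y)/(-0.04*y^2 + 2.54*y + 3.0)^2
(2) = 2*(9*(1 - cos(2*g))^2*cos(g)/4 + 2*(1 - cos(2*g))^2 + 77*cos(g)/2 + 13*cos(2*g) - 6*cos(3*g) - cos(5*g)/2 - 45)/((cos(g) - 3)^3*(cos(g) - 1)^3)
(3) = 17.34*a^2 + 7.66*a - 2.47
(4) = -8.9*c - 1.09
(5) = 3.49 - 3.26*r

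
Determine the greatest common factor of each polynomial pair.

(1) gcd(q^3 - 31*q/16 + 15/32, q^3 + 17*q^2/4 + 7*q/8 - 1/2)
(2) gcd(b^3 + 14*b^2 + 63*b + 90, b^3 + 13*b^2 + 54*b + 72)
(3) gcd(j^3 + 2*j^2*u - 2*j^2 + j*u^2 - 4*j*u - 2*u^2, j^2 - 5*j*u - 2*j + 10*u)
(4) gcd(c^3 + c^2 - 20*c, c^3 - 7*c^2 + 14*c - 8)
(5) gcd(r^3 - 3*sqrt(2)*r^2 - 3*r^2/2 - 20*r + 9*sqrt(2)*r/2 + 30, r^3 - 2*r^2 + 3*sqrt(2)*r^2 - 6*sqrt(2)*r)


(1) = q - 1/4
(2) = b^2 + 9*b + 18
(3) = j - 2
(4) = gcd(c*(c - 4)*(c + 5), (c - 4)*(c - 2)*(c - 1)) = c - 4
(5) = 1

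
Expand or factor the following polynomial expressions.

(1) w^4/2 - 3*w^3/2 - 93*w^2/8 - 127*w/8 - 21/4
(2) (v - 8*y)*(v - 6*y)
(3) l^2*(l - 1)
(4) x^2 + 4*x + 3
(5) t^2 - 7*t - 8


(1) = (w/2 + 1)*(w - 7)*(w + 1/2)*(w + 3/2)
(2) = v^2 - 14*v*y + 48*y^2
(3) = l^3 - l^2
(4) = (x + 1)*(x + 3)
(5) = (t - 8)*(t + 1)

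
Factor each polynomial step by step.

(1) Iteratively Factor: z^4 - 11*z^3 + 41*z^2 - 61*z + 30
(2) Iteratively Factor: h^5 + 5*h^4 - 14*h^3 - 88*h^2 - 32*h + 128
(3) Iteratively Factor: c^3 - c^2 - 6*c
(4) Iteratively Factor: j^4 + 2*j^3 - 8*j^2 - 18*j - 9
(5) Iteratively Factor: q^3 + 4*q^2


(1) = (z - 2)*(z^3 - 9*z^2 + 23*z - 15) = (z - 3)*(z - 2)*(z^2 - 6*z + 5) = (z - 3)*(z - 2)*(z - 1)*(z - 5)
(2) = (h - 4)*(h^4 + 9*h^3 + 22*h^2 - 32) = (h - 4)*(h - 1)*(h^3 + 10*h^2 + 32*h + 32) = (h - 4)*(h - 1)*(h + 2)*(h^2 + 8*h + 16) = (h - 4)*(h - 1)*(h + 2)*(h + 4)*(h + 4)
(3) = (c - 3)*(c^2 + 2*c) = (c - 3)*(c + 2)*(c)
(4) = (j + 3)*(j^3 - j^2 - 5*j - 3) = (j - 3)*(j + 3)*(j^2 + 2*j + 1) = (j - 3)*(j + 1)*(j + 3)*(j + 1)
(5) = (q)*(q^2 + 4*q) = q^2*(q + 4)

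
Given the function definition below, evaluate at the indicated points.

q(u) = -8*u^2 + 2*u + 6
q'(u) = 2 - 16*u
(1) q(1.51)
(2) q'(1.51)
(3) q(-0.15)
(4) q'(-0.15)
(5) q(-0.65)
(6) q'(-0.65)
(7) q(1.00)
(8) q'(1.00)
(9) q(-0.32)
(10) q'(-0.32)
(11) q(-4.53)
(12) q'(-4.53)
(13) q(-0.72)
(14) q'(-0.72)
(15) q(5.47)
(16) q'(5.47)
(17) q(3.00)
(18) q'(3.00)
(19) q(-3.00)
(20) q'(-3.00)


(1) = -9.22
(2) = -22.16
(3) = 5.52
(4) = 4.40
(5) = 1.32
(6) = 12.40
(7) = 0.00
(8) = -14.00
(9) = 4.54
(10) = 7.12
(11) = -167.23
(12) = 74.48
(13) = 0.41
(14) = 13.52
(15) = -222.43
(16) = -85.52
(17) = -60.00
(18) = -46.00
(19) = -72.00
(20) = 50.00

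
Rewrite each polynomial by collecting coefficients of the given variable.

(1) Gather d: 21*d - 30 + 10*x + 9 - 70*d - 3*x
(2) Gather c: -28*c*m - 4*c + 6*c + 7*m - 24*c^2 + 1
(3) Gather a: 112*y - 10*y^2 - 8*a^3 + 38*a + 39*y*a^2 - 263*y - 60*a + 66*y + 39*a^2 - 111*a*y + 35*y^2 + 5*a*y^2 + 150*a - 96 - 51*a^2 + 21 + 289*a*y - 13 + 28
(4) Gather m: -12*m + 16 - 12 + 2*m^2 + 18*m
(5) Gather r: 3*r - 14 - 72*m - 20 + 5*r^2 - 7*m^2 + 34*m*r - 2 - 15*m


(1) = -49*d + 7*x - 21
(2) = -24*c^2 + c*(2 - 28*m) + 7*m + 1
(3) = -8*a^3 + a^2*(39*y - 12) + a*(5*y^2 + 178*y + 128) + 25*y^2 - 85*y - 60
(4) = 2*m^2 + 6*m + 4
(5) = -7*m^2 - 87*m + 5*r^2 + r*(34*m + 3) - 36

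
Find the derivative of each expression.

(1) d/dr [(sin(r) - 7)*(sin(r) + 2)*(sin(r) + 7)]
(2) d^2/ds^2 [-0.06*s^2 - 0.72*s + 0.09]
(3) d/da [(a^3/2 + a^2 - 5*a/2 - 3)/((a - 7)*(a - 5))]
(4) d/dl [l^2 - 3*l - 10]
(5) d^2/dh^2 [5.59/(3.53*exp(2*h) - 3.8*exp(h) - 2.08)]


(1) = (3*sin(r)^2 + 4*sin(r) - 49)*cos(r)
(2) = -0.120000000000000
(3) = (a^4 - 24*a^3 + 86*a^2 + 152*a - 247)/(2*(a^4 - 24*a^3 + 214*a^2 - 840*a + 1225))
(4) = 2*l - 3
(5) = ((21.242 - 78.9308*exp(h))*(-3.53*exp(2*h) + 3.8*exp(h) + 2.08) - 5.59*(7.06*exp(h) - 3.8)*(14.12*exp(h) - 7.6)*exp(h))*exp(h)/(-3.53*exp(2*h) + 3.8*exp(h) + 2.08)^3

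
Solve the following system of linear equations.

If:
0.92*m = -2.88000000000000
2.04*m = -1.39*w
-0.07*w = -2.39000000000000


Then:
No Solution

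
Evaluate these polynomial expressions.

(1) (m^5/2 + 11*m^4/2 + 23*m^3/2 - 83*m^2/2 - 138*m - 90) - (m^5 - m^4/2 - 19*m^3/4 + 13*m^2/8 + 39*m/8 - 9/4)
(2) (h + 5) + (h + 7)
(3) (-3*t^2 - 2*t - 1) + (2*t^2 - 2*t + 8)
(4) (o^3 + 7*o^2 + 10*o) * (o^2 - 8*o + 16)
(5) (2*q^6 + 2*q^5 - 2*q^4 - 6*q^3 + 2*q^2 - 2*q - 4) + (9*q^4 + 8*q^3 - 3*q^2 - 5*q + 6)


(1) = -m^5/2 + 6*m^4 + 65*m^3/4 - 345*m^2/8 - 1143*m/8 - 351/4
(2) = 2*h + 12
(3) = -t^2 - 4*t + 7
(4) = o^5 - o^4 - 30*o^3 + 32*o^2 + 160*o
(5) = 2*q^6 + 2*q^5 + 7*q^4 + 2*q^3 - q^2 - 7*q + 2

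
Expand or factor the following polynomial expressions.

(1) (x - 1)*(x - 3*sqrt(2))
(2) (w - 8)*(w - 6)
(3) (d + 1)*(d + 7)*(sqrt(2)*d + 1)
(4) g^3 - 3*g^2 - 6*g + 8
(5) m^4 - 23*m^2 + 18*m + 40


(1) = x^2 - 3*sqrt(2)*x - x + 3*sqrt(2)
(2) = w^2 - 14*w + 48
(3) = sqrt(2)*d^3 + d^2 + 8*sqrt(2)*d^2 + 8*d + 7*sqrt(2)*d + 7
(4) = (g - 4)*(g - 1)*(g + 2)
(5) = (m - 4)*(m - 2)*(m + 1)*(m + 5)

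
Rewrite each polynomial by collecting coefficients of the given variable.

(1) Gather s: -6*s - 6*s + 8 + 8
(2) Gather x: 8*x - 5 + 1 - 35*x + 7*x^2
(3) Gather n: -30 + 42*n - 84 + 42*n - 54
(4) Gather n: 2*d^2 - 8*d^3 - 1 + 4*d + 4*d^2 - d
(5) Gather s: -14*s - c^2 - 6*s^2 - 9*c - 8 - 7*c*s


(1) = 16 - 12*s
(2) = 7*x^2 - 27*x - 4
(3) = 84*n - 168
(4) = -8*d^3 + 6*d^2 + 3*d - 1
(5) = -c^2 - 9*c - 6*s^2 + s*(-7*c - 14) - 8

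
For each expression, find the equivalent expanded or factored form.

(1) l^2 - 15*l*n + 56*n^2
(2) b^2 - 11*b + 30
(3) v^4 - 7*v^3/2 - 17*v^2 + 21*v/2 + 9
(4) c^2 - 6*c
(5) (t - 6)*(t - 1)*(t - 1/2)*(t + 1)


(1) = (l - 8*n)*(l - 7*n)
(2) = (b - 6)*(b - 5)
(3) = (v - 6)*(v - 1)*(v + 1/2)*(v + 3)
(4) = c*(c - 6)
(5) = t^4 - 13*t^3/2 + 2*t^2 + 13*t/2 - 3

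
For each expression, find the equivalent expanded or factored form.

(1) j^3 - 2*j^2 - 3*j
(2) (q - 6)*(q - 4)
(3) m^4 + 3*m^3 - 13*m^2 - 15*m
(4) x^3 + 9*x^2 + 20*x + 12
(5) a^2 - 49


(1) = j*(j - 3)*(j + 1)
(2) = q^2 - 10*q + 24
(3) = m*(m - 3)*(m + 1)*(m + 5)
(4) = (x + 1)*(x + 2)*(x + 6)
(5) = (a - 7)*(a + 7)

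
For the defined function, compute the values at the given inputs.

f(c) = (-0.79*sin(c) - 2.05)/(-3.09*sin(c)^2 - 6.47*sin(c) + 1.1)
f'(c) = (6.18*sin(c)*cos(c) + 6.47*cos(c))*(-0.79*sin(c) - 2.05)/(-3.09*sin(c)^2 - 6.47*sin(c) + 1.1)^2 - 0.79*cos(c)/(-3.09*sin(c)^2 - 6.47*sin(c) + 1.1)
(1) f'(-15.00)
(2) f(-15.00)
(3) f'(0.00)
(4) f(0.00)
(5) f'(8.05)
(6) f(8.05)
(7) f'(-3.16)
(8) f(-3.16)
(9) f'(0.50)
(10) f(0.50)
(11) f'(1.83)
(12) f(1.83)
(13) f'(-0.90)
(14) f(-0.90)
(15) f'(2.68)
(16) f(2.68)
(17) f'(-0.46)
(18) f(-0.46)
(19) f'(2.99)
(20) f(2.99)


(1) = 0.33
(2) = -0.38
(3) = -11.68
(4) = -1.86
(5) = 0.08
(6) = 0.34
(7) = 14.96
(8) = -2.11
(9) = -2.48
(10) = 0.90
(11) = 0.11
(12) = 0.35
(13) = -0.19
(14) = -0.34
(15) = 3.16
(16) = 1.00
(17) = -0.71
(18) = -0.51
(19) = 5778.99
(20) = -41.34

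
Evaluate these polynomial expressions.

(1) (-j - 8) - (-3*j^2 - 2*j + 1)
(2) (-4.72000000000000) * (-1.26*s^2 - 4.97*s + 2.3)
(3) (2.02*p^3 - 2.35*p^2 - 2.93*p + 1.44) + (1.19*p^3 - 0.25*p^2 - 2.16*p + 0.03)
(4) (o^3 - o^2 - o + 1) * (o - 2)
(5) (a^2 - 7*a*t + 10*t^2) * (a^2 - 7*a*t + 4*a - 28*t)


(1) = 3*j^2 + j - 9
(2) = 5.9472*s^2 + 23.4584*s - 10.856
(3) = 3.21*p^3 - 2.6*p^2 - 5.09*p + 1.47
(4) = o^4 - 3*o^3 + o^2 + 3*o - 2
(5) = a^4 - 14*a^3*t + 4*a^3 + 59*a^2*t^2 - 56*a^2*t - 70*a*t^3 + 236*a*t^2 - 280*t^3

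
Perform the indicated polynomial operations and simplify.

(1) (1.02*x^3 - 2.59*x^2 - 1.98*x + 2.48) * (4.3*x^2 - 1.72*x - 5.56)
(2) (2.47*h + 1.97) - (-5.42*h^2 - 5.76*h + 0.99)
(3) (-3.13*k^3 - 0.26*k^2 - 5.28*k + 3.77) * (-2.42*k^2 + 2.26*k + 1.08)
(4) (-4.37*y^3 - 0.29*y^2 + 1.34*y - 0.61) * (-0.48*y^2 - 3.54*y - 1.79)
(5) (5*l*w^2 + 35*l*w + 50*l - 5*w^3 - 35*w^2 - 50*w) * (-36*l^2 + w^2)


(1) = 4.386*x^5 - 12.8914*x^4 - 9.7304*x^3 + 28.47*x^2 + 6.7432*x - 13.7888
(2) = 5.42*h^2 + 8.23*h + 0.98
(3) = 7.5746*k^5 - 6.4446*k^4 + 8.8096*k^3 - 21.337*k^2 + 2.8178*k + 4.0716
(4) = 2.0976*y^5 + 15.609*y^4 + 8.2057*y^3 - 3.9317*y^2 - 0.2392*y + 1.0919
(5) = -180*l^3*w^2 - 1260*l^3*w - 1800*l^3 + 180*l^2*w^3 + 1260*l^2*w^2 + 1800*l^2*w + 5*l*w^4 + 35*l*w^3 + 50*l*w^2 - 5*w^5 - 35*w^4 - 50*w^3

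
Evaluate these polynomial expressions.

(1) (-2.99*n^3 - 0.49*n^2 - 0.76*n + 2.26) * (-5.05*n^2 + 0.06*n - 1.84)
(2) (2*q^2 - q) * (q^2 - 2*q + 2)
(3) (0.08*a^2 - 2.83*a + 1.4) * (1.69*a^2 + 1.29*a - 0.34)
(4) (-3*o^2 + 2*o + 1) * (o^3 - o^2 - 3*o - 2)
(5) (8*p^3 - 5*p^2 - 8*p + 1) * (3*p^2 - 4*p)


(1) = 15.0995*n^5 + 2.2951*n^4 + 9.3102*n^3 - 10.557*n^2 + 1.534*n - 4.1584
(2) = 2*q^4 - 5*q^3 + 6*q^2 - 2*q
(3) = 0.1352*a^4 - 4.6795*a^3 - 1.3119*a^2 + 2.7682*a - 0.476
(4) = -3*o^5 + 5*o^4 + 8*o^3 - o^2 - 7*o - 2
(5) = 24*p^5 - 47*p^4 - 4*p^3 + 35*p^2 - 4*p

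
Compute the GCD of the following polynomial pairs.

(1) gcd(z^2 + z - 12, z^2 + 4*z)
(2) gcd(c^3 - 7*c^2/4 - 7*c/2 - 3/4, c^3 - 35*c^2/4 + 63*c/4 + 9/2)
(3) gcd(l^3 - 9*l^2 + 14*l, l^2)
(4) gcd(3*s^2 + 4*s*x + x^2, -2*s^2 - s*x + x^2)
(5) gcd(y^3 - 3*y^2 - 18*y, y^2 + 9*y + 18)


(1) = z + 4
(2) = c^2 - 11*c/4 - 3/4
(3) = gcd(l*(l - 7)*(l - 2), l^2) = l
(4) = gcd((s + x)*(3*s + x), (-2*s + x)*(s + x)) = s + x
(5) = y + 3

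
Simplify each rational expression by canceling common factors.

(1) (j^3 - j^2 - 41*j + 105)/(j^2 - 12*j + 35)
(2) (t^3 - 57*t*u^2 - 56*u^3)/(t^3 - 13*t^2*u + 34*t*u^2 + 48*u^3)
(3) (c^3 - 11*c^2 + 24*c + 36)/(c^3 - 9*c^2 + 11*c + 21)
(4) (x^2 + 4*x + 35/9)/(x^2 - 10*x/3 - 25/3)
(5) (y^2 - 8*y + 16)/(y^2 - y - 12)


(1) = (j^2 + 4*j - 21)/(j - 7)
(2) = (t + 7*u)/(t - 6*u)
(3) = (c^2 - 12*c + 36)/(c^2 - 10*c + 21)
(4) = (3*x + 7)/(3*x - 15)
(5) = (y - 4)/(y + 3)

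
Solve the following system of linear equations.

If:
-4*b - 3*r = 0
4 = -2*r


Then:
b = 3/2
r = -2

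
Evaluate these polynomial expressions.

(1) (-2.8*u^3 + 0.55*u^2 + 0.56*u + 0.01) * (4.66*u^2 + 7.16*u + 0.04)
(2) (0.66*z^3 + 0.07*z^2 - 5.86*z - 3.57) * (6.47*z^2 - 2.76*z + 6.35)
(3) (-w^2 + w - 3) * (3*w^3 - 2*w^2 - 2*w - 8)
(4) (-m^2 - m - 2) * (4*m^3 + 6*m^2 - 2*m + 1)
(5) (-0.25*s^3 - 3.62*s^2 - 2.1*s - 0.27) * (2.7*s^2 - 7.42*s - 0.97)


(1) = -13.048*u^5 - 17.485*u^4 + 6.4356*u^3 + 4.0782*u^2 + 0.094*u + 0.0004
(2) = 4.2702*z^5 - 1.3687*z^4 - 33.9164*z^3 - 6.4798*z^2 - 27.3578*z - 22.6695
(3) = -3*w^5 + 5*w^4 - 9*w^3 + 12*w^2 - 2*w + 24
(4) = -4*m^5 - 10*m^4 - 12*m^3 - 11*m^2 + 3*m - 2
(5) = -0.675*s^5 - 7.919*s^4 + 21.4329*s^3 + 18.3644*s^2 + 4.0404*s + 0.2619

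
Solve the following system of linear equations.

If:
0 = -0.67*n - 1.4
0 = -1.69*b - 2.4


Then:
b = -1.42
n = -2.09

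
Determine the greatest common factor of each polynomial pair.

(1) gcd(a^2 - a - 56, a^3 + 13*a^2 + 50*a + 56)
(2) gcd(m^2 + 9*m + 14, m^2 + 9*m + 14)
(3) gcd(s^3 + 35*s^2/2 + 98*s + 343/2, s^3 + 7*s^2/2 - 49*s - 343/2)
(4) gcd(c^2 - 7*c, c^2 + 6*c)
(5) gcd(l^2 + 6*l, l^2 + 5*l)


(1) = a + 7
(2) = gcd((m + 2)*(m + 7), (m + 2)*(m + 7)) = m^2 + 9*m + 14
(3) = s^2 + 21*s/2 + 49/2
(4) = c
(5) = gcd(l*(l + 6), l*(l + 5)) = l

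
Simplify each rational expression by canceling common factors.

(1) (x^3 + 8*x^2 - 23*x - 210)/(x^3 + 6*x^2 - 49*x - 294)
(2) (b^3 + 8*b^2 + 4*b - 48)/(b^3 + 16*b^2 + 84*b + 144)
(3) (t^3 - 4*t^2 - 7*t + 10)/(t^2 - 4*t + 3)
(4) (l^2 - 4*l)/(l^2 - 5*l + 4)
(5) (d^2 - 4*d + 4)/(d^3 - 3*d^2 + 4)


(1) = (x - 5)/(x - 7)
(2) = (b - 2)/(b + 6)
(3) = (t^2 - 3*t - 10)/(t - 3)
(4) = l/(l - 1)
(5) = 1/(d + 1)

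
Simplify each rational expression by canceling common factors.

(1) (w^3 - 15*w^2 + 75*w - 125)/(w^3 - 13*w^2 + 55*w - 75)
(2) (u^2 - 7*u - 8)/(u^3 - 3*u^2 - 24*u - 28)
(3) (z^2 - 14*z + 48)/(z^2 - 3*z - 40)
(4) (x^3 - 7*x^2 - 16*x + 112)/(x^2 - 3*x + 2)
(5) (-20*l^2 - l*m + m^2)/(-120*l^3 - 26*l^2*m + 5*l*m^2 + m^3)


(1) = (w - 5)/(w - 3)
(2) = (u^2 - 7*u - 8)/(u^3 - 3*u^2 - 24*u - 28)
(3) = (z - 6)/(z + 5)
(4) = (x^3 - 7*x^2 - 16*x + 112)/(x^2 - 3*x + 2)
(5) = 1/(6*l + m)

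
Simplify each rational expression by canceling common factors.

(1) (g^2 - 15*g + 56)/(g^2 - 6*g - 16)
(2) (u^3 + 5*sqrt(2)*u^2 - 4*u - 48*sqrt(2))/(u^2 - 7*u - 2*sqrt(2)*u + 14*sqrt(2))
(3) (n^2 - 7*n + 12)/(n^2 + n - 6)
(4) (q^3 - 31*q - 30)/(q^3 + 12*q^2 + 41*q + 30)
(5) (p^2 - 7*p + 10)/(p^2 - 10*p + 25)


(1) = (g - 7)/(g + 2)
(2) = (u^2 + 7*sqrt(2)*u + 24)/(u - 7)
(3) = (n^2 - 7*n + 12)/(n^2 + n - 6)
(4) = (q - 6)/(q + 6)
(5) = (p - 2)/(p - 5)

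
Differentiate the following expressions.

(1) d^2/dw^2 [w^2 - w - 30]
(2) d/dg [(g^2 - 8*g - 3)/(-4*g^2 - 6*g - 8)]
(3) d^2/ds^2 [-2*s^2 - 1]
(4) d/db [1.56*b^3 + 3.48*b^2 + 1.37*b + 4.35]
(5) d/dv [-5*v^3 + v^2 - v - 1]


(1) = 2
(2) = (-19*g^2 - 20*g + 23)/(2*(4*g^4 + 12*g^3 + 25*g^2 + 24*g + 16))
(3) = -4
(4) = 4.68*b^2 + 6.96*b + 1.37
(5) = -15*v^2 + 2*v - 1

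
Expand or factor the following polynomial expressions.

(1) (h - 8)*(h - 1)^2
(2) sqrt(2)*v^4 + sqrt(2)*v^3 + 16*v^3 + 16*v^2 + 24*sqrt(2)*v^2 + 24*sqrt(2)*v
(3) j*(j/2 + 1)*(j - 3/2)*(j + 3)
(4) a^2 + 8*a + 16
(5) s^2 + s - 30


(1) = h^3 - 10*h^2 + 17*h - 8
(2) = v*(v + 2*sqrt(2))*(v + 6*sqrt(2))*(sqrt(2)*v + sqrt(2))
(3) = j^4/2 + 7*j^3/4 - 3*j^2/4 - 9*j/2
(4) = (a + 4)^2
(5) = (s - 5)*(s + 6)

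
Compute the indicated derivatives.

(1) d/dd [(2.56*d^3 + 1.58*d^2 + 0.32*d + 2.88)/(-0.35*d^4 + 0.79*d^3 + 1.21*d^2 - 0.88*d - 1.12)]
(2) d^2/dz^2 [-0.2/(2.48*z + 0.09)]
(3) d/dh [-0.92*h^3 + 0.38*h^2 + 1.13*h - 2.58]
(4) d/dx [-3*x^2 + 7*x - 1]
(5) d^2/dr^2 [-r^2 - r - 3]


(1) = (0.896*d^6 + 1.106*d^5 + 2.1854*d^4 - 0.9792*d^3 - 17.2048*d^2 - 10.5088*d + 2.176)/(0.1225*d^8 - 0.553*d^7 - 0.2229*d^6 + 2.5278*d^5 + 0.8577*d^4 - 3.8992*d^3 - 1.936*d^2 + 1.9712*d + 1.2544)
(2) = -2.46016/(2.48*z + 0.09)^3
(3) = -2.76*h^2 + 0.76*h + 1.13
(4) = 7 - 6*x
(5) = -2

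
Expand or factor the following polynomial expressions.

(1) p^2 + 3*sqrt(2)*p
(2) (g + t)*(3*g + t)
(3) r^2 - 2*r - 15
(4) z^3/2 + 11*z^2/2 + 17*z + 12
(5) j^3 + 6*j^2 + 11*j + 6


(1) = p*(p + 3*sqrt(2))
(2) = 3*g^2 + 4*g*t + t^2
(3) = (r - 5)*(r + 3)
(4) = (z/2 + 1/2)*(z + 4)*(z + 6)
(5) = (j + 1)*(j + 2)*(j + 3)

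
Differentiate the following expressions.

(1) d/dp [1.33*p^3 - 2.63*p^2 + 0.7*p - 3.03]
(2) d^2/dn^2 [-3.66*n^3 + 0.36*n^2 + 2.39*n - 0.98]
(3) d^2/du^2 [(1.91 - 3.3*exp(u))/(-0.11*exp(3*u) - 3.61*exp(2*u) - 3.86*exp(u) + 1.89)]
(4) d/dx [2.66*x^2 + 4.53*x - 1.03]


(1) = 3.99*p^2 - 5.26*p + 0.7
(2) = 0.72 - 21.96*n
(3) = (0.15972*exp(6*u) + 3.723291*exp(5*u) + 29.058139*exp(4*u) - 138.252486*exp(3*u) + 51.674361*exp(2*u) - 56.510372*exp(u) - 2.146284)*exp(u)/(0.001331*exp(9*u) + 0.131043*exp(8*u) + 4.440711*exp(7*u) + 56.17411*exp(6*u) + 151.325472*exp(5*u) + 82.655697*exp(4*u) - 99.327115*exp(3*u) - 45.794889*exp(2*u) + 41.364918*exp(u) - 6.751269)
(4) = 5.32*x + 4.53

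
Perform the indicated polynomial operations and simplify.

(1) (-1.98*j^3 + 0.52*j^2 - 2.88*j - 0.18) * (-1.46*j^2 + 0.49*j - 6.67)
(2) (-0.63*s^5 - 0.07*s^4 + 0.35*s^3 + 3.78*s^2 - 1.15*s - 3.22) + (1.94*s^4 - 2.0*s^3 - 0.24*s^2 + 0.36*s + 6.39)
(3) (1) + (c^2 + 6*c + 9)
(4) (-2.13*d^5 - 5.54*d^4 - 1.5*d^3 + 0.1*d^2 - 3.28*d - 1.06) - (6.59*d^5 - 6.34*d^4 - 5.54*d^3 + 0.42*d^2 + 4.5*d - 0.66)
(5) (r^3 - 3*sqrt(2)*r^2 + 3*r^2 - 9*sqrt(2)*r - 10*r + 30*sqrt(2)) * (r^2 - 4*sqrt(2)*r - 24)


(1) = 2.8908*j^5 - 1.7294*j^4 + 17.6662*j^3 - 4.6168*j^2 + 19.1214*j + 1.2006
(2) = -0.63*s^5 + 1.87*s^4 - 1.65*s^3 + 3.54*s^2 - 0.79*s + 3.17
(3) = c^2 + 6*c + 10
(4) = -8.72*d^5 + 0.8*d^4 + 4.04*d^3 - 0.32*d^2 - 7.78*d - 0.4
(5) = r^5 - 7*sqrt(2)*r^4 + 3*r^4 - 21*sqrt(2)*r^3 - 10*r^3 + 142*sqrt(2)*r^2 + 216*sqrt(2)*r - 720*sqrt(2)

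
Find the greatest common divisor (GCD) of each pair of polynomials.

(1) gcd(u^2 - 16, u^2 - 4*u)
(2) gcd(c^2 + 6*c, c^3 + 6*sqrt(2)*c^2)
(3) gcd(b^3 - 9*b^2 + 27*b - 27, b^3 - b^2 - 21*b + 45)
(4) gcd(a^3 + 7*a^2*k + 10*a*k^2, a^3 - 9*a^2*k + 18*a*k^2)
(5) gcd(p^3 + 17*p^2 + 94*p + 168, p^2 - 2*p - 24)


(1) = gcd((u - 4)*(u + 4), u*(u - 4)) = u - 4
(2) = gcd(c*(c + 6), c^2*(c + 6*sqrt(2))) = c
(3) = gcd((b - 3)^3, (b - 3)^2*(b + 5)) = b^2 - 6*b + 9
(4) = gcd(a*(a + 2*k)*(a + 5*k), a*(a - 6*k)*(a - 3*k)) = a
(5) = gcd((p + 4)*(p + 6)*(p + 7), (p - 6)*(p + 4)) = p + 4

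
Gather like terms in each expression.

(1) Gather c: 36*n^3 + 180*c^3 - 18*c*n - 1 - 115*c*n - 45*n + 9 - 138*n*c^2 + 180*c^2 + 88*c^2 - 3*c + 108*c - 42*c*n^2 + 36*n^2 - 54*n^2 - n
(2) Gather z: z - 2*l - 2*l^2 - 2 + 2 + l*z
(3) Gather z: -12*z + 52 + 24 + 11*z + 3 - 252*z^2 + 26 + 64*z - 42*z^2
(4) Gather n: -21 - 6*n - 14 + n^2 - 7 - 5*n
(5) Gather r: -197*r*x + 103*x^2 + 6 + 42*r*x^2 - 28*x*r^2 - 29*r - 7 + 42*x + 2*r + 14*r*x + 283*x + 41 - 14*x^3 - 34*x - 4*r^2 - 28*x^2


(1) = 180*c^3 + c^2*(268 - 138*n) + c*(-42*n^2 - 133*n + 105) + 36*n^3 - 18*n^2 - 46*n + 8
(2) = -2*l^2 - 2*l + z*(l + 1)
(3) = -294*z^2 + 63*z + 105
(4) = n^2 - 11*n - 42
(5) = r^2*(-28*x - 4) + r*(42*x^2 - 183*x - 27) - 14*x^3 + 75*x^2 + 291*x + 40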